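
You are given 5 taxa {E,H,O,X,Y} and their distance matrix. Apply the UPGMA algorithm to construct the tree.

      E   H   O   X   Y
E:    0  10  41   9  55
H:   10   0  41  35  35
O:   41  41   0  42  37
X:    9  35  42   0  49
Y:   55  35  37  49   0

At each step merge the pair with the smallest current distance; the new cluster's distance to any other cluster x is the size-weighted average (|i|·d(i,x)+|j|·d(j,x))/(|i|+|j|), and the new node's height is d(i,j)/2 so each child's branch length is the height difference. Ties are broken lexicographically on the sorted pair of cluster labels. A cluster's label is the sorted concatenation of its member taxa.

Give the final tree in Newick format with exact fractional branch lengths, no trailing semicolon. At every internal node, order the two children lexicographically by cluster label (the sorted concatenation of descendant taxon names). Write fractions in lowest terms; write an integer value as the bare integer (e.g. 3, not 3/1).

1. join E+X (d=9) ⇒ EX; edges |E|=9/2, |X|=9/2
  updated: d(EX,H)=45/2, d(EX,O)=83/2, d(EX,Y)=52
2. join EX+H (d=45/2) ⇒ EHX; edges |EX|=27/4, |H|=45/4
  updated: d(EHX,O)=124/3, d(EHX,Y)=139/3
3. join O+Y (d=37) ⇒ OY; edges |O|=37/2, |Y|=37/2
  updated: d(EHX,OY)=263/6
4. join EHX+OY (d=263/6) ⇒ EHOXY; edges |EHX|=32/3, |OY|=41/12
final tree: (((E:9/2,X:9/2):27/4,H:45/4):32/3,(O:37/2,Y:37/2):41/12)
total length: 937/12

(((E:9/2,X:9/2):27/4,H:45/4):32/3,(O:37/2,Y:37/2):41/12)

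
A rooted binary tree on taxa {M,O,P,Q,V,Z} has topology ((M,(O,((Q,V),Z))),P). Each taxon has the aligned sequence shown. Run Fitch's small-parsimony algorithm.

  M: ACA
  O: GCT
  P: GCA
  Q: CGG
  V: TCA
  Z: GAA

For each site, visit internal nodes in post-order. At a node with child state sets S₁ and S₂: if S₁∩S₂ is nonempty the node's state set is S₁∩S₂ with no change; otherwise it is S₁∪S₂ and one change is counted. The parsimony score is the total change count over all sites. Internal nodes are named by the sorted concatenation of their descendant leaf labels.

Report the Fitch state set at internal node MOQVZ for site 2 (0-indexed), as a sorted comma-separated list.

site 0, node QV: Q={C} ∪ V={T} → {C,T} (+1)
site 0, node QVZ: QV={C,T} ∪ Z={G} → {C,G,T} (+1)
site 0, node OQVZ: O={G} ∩ QVZ={C,G,T} → {G} (+0)
site 0, node MOQVZ: M={A} ∪ OQVZ={G} → {A,G} (+1)
site 0, node MOPQVZ: MOQVZ={A,G} ∩ P={G} → {G} (+0)
site 1, node QV: Q={G} ∪ V={C} → {C,G} (+1)
site 1, node QVZ: QV={C,G} ∪ Z={A} → {A,C,G} (+1)
site 1, node OQVZ: O={C} ∩ QVZ={A,C,G} → {C} (+0)
site 1, node MOQVZ: M={C} ∩ OQVZ={C} → {C} (+0)
site 1, node MOPQVZ: MOQVZ={C} ∩ P={C} → {C} (+0)
site 2, node QV: Q={G} ∪ V={A} → {A,G} (+1)
site 2, node QVZ: QV={A,G} ∩ Z={A} → {A} (+0)
site 2, node OQVZ: O={T} ∪ QVZ={A} → {A,T} (+1)
site 2, node MOQVZ: M={A} ∩ OQVZ={A,T} → {A} (+0)
site 2, node MOPQVZ: MOQVZ={A} ∩ P={A} → {A} (+0)
per-site changes: [3, 2, 2]; total = 7

A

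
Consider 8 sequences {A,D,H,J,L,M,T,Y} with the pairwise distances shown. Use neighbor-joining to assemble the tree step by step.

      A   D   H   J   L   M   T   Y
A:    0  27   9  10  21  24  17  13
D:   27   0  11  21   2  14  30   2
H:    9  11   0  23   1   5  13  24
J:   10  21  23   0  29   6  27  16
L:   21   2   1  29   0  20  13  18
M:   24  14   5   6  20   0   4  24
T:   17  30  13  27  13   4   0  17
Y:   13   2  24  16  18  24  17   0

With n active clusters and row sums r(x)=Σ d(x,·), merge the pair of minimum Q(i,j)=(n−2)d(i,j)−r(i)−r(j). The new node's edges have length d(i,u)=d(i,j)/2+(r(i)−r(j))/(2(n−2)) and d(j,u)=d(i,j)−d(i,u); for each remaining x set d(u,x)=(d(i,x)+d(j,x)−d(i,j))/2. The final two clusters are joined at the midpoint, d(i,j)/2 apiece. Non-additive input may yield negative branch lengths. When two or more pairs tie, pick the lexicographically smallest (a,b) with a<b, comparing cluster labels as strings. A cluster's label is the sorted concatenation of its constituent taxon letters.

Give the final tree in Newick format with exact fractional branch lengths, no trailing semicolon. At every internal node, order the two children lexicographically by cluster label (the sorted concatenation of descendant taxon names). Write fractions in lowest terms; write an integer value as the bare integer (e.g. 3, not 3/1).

step 1: merge (D,Y) at d=2, Q=-209; branch lengths D→5/12, Y→19/12; new cluster DY
  updated: d(A,DY)=19, d(DY,H)=33/2, d(DY,J)=35/2, d(DY,L)=9, d(DY,M)=18, d(DY,T)=45/2
step 2: merge (A,J) at d=10, Q=-325/2; branch lengths A→15/4, J→25/4; new cluster AJ
  updated: d(AJ,DY)=53/4, d(AJ,H)=11, d(AJ,L)=20, d(AJ,M)=10, d(AJ,T)=17
step 3: merge (M,T) at d=4, Q=-221/2; branch lengths M→7/16, T→57/16; new cluster MT
  updated: d(AJ,MT)=23/2, d(DY,MT)=73/4, d(H,MT)=7, d(L,MT)=29/2
step 4: merge (H,L) at d=1, Q=-77; branch lengths H→-1, L→2; new cluster HL
  updated: d(AJ,HL)=15, d(DY,HL)=49/4, d(HL,MT)=41/4
step 5: merge (AJ,DY) at d=53/4, Q=-57; branch lengths AJ→45/8, DY→61/8; new cluster ADJY
  updated: d(ADJY,HL)=7, d(ADJY,MT)=33/4
step 6: merge (ADJY,HL) at d=7, Q=-51/2; branch lengths ADJY→5/2, HL→9/2; new cluster ADHJLY
  updated: d(ADHJLY,MT)=23/4
step 7: merge (ADHJLY,MT) at d=23/4; branch lengths ADHJLY→23/8, MT→23/8; new cluster ADHJLMTY
final tree: ((((A:15/4,J:25/4):45/8,(D:5/12,Y:19/12):61/8):5/2,(H:-1,L:2):9/2):23/8,(M:7/16,T:57/16):23/8)
total length: 43

((((A:15/4,J:25/4):45/8,(D:5/12,Y:19/12):61/8):5/2,(H:-1,L:2):9/2):23/8,(M:7/16,T:57/16):23/8)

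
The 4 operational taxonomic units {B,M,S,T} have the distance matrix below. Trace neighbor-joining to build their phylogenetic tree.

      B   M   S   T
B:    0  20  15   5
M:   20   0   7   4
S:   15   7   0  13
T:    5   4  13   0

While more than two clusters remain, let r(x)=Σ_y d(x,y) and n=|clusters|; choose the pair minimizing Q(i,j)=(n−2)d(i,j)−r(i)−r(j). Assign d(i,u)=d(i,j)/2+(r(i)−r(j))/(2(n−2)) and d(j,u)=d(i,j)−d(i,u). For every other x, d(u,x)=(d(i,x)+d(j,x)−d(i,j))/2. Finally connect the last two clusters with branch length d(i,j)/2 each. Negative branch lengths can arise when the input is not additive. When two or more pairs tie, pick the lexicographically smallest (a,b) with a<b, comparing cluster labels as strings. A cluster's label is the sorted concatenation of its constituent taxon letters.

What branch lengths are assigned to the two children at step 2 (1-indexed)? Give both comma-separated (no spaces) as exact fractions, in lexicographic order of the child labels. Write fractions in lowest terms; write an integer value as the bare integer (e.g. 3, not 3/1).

1. join B+T (d=5, Q=-52) ⇒ BT; edges |B|=7, |T|=-2
  updated: d(BT,M)=19/2, d(BT,S)=23/2
2. join BT+M (d=19/2, Q=-28) ⇒ BMT; edges |BT|=7, |M|=5/2
  updated: d(BMT,S)=9/2
3. join BMT+S (d=9/2) ⇒ BMST; edges |BMT|=9/4, |S|=9/4
final tree: (((B:7,T:-2):7,M:5/2):9/4,S:9/4)
total length: 19

7,5/2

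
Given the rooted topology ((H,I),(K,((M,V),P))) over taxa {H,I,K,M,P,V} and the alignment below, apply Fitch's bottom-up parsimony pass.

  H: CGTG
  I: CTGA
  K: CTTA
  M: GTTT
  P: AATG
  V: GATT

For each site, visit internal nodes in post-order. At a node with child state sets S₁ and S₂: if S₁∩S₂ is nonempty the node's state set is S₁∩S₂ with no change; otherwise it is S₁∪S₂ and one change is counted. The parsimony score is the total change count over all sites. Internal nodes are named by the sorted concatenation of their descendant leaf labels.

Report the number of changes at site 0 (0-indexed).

2

site 0, node HI: H={C} ∩ I={C} → {C} (+0)
site 0, node MV: M={G} ∩ V={G} → {G} (+0)
site 0, node MPV: MV={G} ∪ P={A} → {A,G} (+1)
site 0, node KMPV: K={C} ∪ MPV={A,G} → {A,C,G} (+1)
site 0, node HIKMPV: HI={C} ∩ KMPV={A,C,G} → {C} (+0)
site 1, node HI: H={G} ∪ I={T} → {G,T} (+1)
site 1, node MV: M={T} ∪ V={A} → {A,T} (+1)
site 1, node MPV: MV={A,T} ∩ P={A} → {A} (+0)
site 1, node KMPV: K={T} ∪ MPV={A} → {A,T} (+1)
site 1, node HIKMPV: HI={G,T} ∩ KMPV={A,T} → {T} (+0)
site 2, node HI: H={T} ∪ I={G} → {G,T} (+1)
site 2, node MV: M={T} ∩ V={T} → {T} (+0)
site 2, node MPV: MV={T} ∩ P={T} → {T} (+0)
site 2, node KMPV: K={T} ∩ MPV={T} → {T} (+0)
site 2, node HIKMPV: HI={G,T} ∩ KMPV={T} → {T} (+0)
site 3, node HI: H={G} ∪ I={A} → {A,G} (+1)
site 3, node MV: M={T} ∩ V={T} → {T} (+0)
site 3, node MPV: MV={T} ∪ P={G} → {G,T} (+1)
site 3, node KMPV: K={A} ∪ MPV={G,T} → {A,G,T} (+1)
site 3, node HIKMPV: HI={A,G} ∩ KMPV={A,G,T} → {A,G} (+0)
per-site changes: [2, 3, 1, 3]; total = 9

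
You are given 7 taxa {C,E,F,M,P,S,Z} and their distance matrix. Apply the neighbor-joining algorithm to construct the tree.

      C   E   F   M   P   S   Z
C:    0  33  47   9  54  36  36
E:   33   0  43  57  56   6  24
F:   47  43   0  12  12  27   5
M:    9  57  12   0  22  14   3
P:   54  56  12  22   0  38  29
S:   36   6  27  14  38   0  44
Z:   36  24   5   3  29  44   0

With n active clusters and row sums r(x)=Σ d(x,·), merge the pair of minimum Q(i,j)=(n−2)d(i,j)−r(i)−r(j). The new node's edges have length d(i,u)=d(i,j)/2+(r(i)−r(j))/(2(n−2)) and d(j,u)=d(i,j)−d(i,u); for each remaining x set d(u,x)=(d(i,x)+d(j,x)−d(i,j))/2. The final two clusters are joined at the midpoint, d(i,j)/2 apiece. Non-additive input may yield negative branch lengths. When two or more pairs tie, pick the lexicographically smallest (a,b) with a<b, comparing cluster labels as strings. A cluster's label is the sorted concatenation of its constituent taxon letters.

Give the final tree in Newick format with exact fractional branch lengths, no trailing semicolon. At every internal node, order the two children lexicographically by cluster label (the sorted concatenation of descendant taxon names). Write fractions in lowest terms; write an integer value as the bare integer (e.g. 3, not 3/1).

iteration 1: select E,S (d=6, Q=-354); attach at lengths (42/5, -12/5); label the merged cluster ES
  updated: d(C,ES)=63/2, d(ES,F)=32, d(ES,M)=65/2, d(ES,P)=44, d(ES,Z)=31
iteration 2: select C,ES (d=63/2, Q=-445/2); attach at lengths (265/16, 239/16); label the merged cluster CES
  updated: d(CES,F)=95/4, d(CES,M)=5, d(CES,P)=133/4, d(CES,Z)=71/4
iteration 3: select F,P (d=12, Q=-113); attach at lengths (-5/4, 53/4); label the merged cluster FP
  updated: d(CES,FP)=45/2, d(FP,M)=11, d(FP,Z)=11
iteration 4: select CES,M (d=5, Q=-217/4); attach at lengths (145/16, -65/16); label the merged cluster CEMS
  updated: d(CEMS,FP)=57/4, d(CEMS,Z)=63/8
iteration 5: select CEMS,FP (d=57/4, Q=-265/8); attach at lengths (89/16, 139/16); label the merged cluster CEFMPS
  updated: d(CEFMPS,Z)=37/16
iteration 6: select CEFMPS,Z (d=37/16); attach at lengths (37/32, 37/32); label the merged cluster CEFMPSZ
final tree: ((((C:265/16,(E:42/5,S:-12/5):239/16):145/16,M:-65/16):89/16,(F:-5/4,P:53/4):139/16):37/32,Z:37/32)
total length: 1137/16

((((C:265/16,(E:42/5,S:-12/5):239/16):145/16,M:-65/16):89/16,(F:-5/4,P:53/4):139/16):37/32,Z:37/32)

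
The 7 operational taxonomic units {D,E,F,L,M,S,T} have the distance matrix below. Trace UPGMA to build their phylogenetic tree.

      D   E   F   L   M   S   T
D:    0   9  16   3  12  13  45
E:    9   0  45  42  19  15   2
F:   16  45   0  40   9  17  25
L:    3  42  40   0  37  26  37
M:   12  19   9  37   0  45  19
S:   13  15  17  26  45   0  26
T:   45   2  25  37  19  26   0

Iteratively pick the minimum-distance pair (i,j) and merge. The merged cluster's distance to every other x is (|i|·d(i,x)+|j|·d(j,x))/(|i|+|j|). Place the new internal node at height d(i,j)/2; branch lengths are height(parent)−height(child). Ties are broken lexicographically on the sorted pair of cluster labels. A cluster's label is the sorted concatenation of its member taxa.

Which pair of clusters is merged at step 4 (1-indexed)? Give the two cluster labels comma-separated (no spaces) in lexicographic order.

DL,S

1. join E+T (d=2) ⇒ ET; edges |E|=1, |T|=1
  updated: d(D,ET)=27, d(ET,F)=35, d(ET,L)=79/2, d(ET,M)=19, d(ET,S)=41/2
2. join D+L (d=3) ⇒ DL; edges |D|=3/2, |L|=3/2
  updated: d(DL,ET)=133/4, d(DL,F)=28, d(DL,M)=49/2, d(DL,S)=39/2
3. join F+M (d=9) ⇒ FM; edges |F|=9/2, |M|=9/2
  updated: d(DL,FM)=105/4, d(ET,FM)=27, d(FM,S)=31
4. join DL+S (d=39/2) ⇒ DLS; edges |DL|=33/4, |S|=39/4
  updated: d(DLS,ET)=29, d(DLS,FM)=167/6
5. join ET+FM (d=27) ⇒ EFMT; edges |ET|=25/2, |FM|=9
  updated: d(DLS,EFMT)=341/12
6. join DLS+EFMT (d=341/12) ⇒ DEFLMST; edges |DLS|=107/24, |EFMT|=17/24
final tree: (((D:3/2,L:3/2):33/4,S:39/4):107/24,((E:1,T:1):25/2,(F:9/2,M:9/2):9):17/24)
total length: 176/3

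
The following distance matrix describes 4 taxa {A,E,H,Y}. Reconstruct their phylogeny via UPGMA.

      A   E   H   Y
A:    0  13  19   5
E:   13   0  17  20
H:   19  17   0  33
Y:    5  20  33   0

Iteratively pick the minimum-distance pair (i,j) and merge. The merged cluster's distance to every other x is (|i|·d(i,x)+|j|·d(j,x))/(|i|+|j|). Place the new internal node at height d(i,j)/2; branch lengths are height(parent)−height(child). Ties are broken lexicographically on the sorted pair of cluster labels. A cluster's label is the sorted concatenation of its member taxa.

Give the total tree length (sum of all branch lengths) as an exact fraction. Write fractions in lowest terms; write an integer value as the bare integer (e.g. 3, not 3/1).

135/4

iteration 1: select A,Y (d=5); attach at lengths (5/2, 5/2); label the merged cluster AY
  updated: d(AY,E)=33/2, d(AY,H)=26
iteration 2: select AY,E (d=33/2); attach at lengths (23/4, 33/4); label the merged cluster AEY
  updated: d(AEY,H)=23
iteration 3: select AEY,H (d=23); attach at lengths (13/4, 23/2); label the merged cluster AEHY
final tree: (((A:5/2,Y:5/2):23/4,E:33/4):13/4,H:23/2)
total length: 135/4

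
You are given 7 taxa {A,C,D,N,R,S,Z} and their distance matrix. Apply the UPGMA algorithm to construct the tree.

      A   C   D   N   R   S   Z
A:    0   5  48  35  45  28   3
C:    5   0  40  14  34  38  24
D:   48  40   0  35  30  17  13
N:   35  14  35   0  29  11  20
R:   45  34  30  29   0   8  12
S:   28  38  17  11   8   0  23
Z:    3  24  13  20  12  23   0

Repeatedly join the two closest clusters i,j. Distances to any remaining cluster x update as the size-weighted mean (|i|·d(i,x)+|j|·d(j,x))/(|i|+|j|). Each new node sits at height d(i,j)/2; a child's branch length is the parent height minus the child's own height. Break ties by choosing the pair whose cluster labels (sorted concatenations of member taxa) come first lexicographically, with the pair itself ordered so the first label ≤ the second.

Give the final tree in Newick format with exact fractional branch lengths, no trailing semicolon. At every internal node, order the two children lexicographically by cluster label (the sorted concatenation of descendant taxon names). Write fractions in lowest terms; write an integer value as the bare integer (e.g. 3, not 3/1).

iteration 1: select A,Z (d=3); attach at lengths (3/2, 3/2); label the merged cluster AZ
  updated: d(AZ,C)=29/2, d(AZ,D)=61/2, d(AZ,N)=55/2, d(AZ,R)=57/2, d(AZ,S)=51/2
iteration 2: select R,S (d=8); attach at lengths (4, 4); label the merged cluster RS
  updated: d(AZ,RS)=27, d(C,RS)=36, d(D,RS)=47/2, d(N,RS)=20
iteration 3: select C,N (d=14); attach at lengths (7, 7); label the merged cluster CN
  updated: d(AZ,CN)=21, d(CN,D)=75/2, d(CN,RS)=28
iteration 4: select AZ,CN (d=21); attach at lengths (9, 7/2); label the merged cluster ACNZ
  updated: d(ACNZ,D)=34, d(ACNZ,RS)=55/2
iteration 5: select D,RS (d=47/2); attach at lengths (47/4, 31/4); label the merged cluster DRS
  updated: d(ACNZ,DRS)=89/3
iteration 6: select ACNZ,DRS (d=89/3); attach at lengths (13/3, 37/12); label the merged cluster ACDNRSZ
final tree: (((A:3/2,Z:3/2):9,(C:7,N:7):7/2):13/3,(D:47/4,(R:4,S:4):31/4):37/12)
total length: 773/12

(((A:3/2,Z:3/2):9,(C:7,N:7):7/2):13/3,(D:47/4,(R:4,S:4):31/4):37/12)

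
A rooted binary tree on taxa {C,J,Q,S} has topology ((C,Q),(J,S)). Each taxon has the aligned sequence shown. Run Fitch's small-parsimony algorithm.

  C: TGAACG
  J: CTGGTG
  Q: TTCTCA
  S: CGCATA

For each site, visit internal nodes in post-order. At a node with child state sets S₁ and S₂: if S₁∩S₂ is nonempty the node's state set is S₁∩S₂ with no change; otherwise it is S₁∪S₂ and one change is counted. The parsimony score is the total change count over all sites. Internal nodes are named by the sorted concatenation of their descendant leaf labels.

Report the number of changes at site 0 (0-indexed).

1

site 0, node CQ: C={T} ∩ Q={T} → {T} (+0)
site 0, node JS: J={C} ∩ S={C} → {C} (+0)
site 0, node CJQS: CQ={T} ∪ JS={C} → {C,T} (+1)
site 1, node CQ: C={G} ∪ Q={T} → {G,T} (+1)
site 1, node JS: J={T} ∪ S={G} → {G,T} (+1)
site 1, node CJQS: CQ={G,T} ∩ JS={G,T} → {G,T} (+0)
site 2, node CQ: C={A} ∪ Q={C} → {A,C} (+1)
site 2, node JS: J={G} ∪ S={C} → {C,G} (+1)
site 2, node CJQS: CQ={A,C} ∩ JS={C,G} → {C} (+0)
site 3, node CQ: C={A} ∪ Q={T} → {A,T} (+1)
site 3, node JS: J={G} ∪ S={A} → {A,G} (+1)
site 3, node CJQS: CQ={A,T} ∩ JS={A,G} → {A} (+0)
site 4, node CQ: C={C} ∩ Q={C} → {C} (+0)
site 4, node JS: J={T} ∩ S={T} → {T} (+0)
site 4, node CJQS: CQ={C} ∪ JS={T} → {C,T} (+1)
site 5, node CQ: C={G} ∪ Q={A} → {A,G} (+1)
site 5, node JS: J={G} ∪ S={A} → {A,G} (+1)
site 5, node CJQS: CQ={A,G} ∩ JS={A,G} → {A,G} (+0)
per-site changes: [1, 2, 2, 2, 1, 2]; total = 10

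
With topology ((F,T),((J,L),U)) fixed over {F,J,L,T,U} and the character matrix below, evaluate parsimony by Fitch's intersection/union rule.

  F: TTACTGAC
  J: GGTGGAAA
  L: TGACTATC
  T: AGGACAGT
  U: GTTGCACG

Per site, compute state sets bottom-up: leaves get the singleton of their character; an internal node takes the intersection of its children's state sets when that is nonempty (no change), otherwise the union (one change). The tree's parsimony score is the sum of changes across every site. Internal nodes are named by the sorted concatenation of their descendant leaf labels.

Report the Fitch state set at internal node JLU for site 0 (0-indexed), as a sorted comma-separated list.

G

FT@0: {T} ∪ {A} = {A,T} (union, +1)
JL@0: {G} ∪ {T} = {G,T} (union, +1)
JLU@0: {G,T} ∩ {G} = {G} (intersection, +0)
FJLTU@0: {A,T} ∪ {G} = {A,G,T} (union, +1)
FT@1: {T} ∪ {G} = {G,T} (union, +1)
JL@1: {G} ∩ {G} = {G} (intersection, +0)
JLU@1: {G} ∪ {T} = {G,T} (union, +1)
FJLTU@1: {G,T} ∩ {G,T} = {G,T} (intersection, +0)
FT@2: {A} ∪ {G} = {A,G} (union, +1)
JL@2: {T} ∪ {A} = {A,T} (union, +1)
JLU@2: {A,T} ∩ {T} = {T} (intersection, +0)
FJLTU@2: {A,G} ∪ {T} = {A,G,T} (union, +1)
FT@3: {C} ∪ {A} = {A,C} (union, +1)
JL@3: {G} ∪ {C} = {C,G} (union, +1)
JLU@3: {C,G} ∩ {G} = {G} (intersection, +0)
FJLTU@3: {A,C} ∪ {G} = {A,C,G} (union, +1)
FT@4: {T} ∪ {C} = {C,T} (union, +1)
JL@4: {G} ∪ {T} = {G,T} (union, +1)
JLU@4: {G,T} ∪ {C} = {C,G,T} (union, +1)
FJLTU@4: {C,T} ∩ {C,G,T} = {C,T} (intersection, +0)
FT@5: {G} ∪ {A} = {A,G} (union, +1)
JL@5: {A} ∩ {A} = {A} (intersection, +0)
JLU@5: {A} ∩ {A} = {A} (intersection, +0)
FJLTU@5: {A,G} ∩ {A} = {A} (intersection, +0)
FT@6: {A} ∪ {G} = {A,G} (union, +1)
JL@6: {A} ∪ {T} = {A,T} (union, +1)
JLU@6: {A,T} ∪ {C} = {A,C,T} (union, +1)
FJLTU@6: {A,G} ∩ {A,C,T} = {A} (intersection, +0)
FT@7: {C} ∪ {T} = {C,T} (union, +1)
JL@7: {A} ∪ {C} = {A,C} (union, +1)
JLU@7: {A,C} ∪ {G} = {A,C,G} (union, +1)
FJLTU@7: {C,T} ∩ {A,C,G} = {C} (intersection, +0)
per-site changes: [3, 2, 3, 3, 3, 1, 3, 3]; total = 21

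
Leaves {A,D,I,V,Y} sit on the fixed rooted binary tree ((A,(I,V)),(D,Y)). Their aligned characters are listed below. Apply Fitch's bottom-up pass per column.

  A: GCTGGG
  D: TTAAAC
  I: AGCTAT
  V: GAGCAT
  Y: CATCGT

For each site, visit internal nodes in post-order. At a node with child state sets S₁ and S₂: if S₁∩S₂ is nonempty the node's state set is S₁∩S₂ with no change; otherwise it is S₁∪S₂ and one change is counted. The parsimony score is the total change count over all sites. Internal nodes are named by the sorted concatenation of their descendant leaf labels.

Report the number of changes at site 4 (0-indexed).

2

IV@0: {A} ∪ {G} = {A,G} (union, +1)
AIV@0: {G} ∩ {A,G} = {G} (intersection, +0)
DY@0: {T} ∪ {C} = {C,T} (union, +1)
ADIVY@0: {G} ∪ {C,T} = {C,G,T} (union, +1)
IV@1: {G} ∪ {A} = {A,G} (union, +1)
AIV@1: {C} ∪ {A,G} = {A,C,G} (union, +1)
DY@1: {T} ∪ {A} = {A,T} (union, +1)
ADIVY@1: {A,C,G} ∩ {A,T} = {A} (intersection, +0)
IV@2: {C} ∪ {G} = {C,G} (union, +1)
AIV@2: {T} ∪ {C,G} = {C,G,T} (union, +1)
DY@2: {A} ∪ {T} = {A,T} (union, +1)
ADIVY@2: {C,G,T} ∩ {A,T} = {T} (intersection, +0)
IV@3: {T} ∪ {C} = {C,T} (union, +1)
AIV@3: {G} ∪ {C,T} = {C,G,T} (union, +1)
DY@3: {A} ∪ {C} = {A,C} (union, +1)
ADIVY@3: {C,G,T} ∩ {A,C} = {C} (intersection, +0)
IV@4: {A} ∩ {A} = {A} (intersection, +0)
AIV@4: {G} ∪ {A} = {A,G} (union, +1)
DY@4: {A} ∪ {G} = {A,G} (union, +1)
ADIVY@4: {A,G} ∩ {A,G} = {A,G} (intersection, +0)
IV@5: {T} ∩ {T} = {T} (intersection, +0)
AIV@5: {G} ∪ {T} = {G,T} (union, +1)
DY@5: {C} ∪ {T} = {C,T} (union, +1)
ADIVY@5: {G,T} ∩ {C,T} = {T} (intersection, +0)
per-site changes: [3, 3, 3, 3, 2, 2]; total = 16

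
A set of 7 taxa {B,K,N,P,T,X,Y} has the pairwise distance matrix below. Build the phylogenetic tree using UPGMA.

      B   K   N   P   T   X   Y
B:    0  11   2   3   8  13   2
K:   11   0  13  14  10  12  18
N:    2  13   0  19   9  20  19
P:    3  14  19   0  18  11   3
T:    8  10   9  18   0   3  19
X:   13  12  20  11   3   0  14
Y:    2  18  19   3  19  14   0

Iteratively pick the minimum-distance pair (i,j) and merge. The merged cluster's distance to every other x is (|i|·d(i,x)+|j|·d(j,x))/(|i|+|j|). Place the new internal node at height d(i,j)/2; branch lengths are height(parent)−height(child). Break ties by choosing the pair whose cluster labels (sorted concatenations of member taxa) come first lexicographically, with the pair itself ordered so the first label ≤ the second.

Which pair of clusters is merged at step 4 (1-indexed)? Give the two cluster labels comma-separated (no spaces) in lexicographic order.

iteration 1: select B,N (d=2); attach at lengths (1, 1); label the merged cluster BN
  updated: d(BN,K)=12, d(BN,P)=11, d(BN,T)=17/2, d(BN,X)=33/2, d(BN,Y)=21/2
iteration 2: select P,Y (d=3); attach at lengths (3/2, 3/2); label the merged cluster PY
  updated: d(BN,PY)=43/4, d(K,PY)=16, d(PY,T)=37/2, d(PY,X)=25/2
iteration 3: select T,X (d=3); attach at lengths (3/2, 3/2); label the merged cluster TX
  updated: d(BN,TX)=25/2, d(K,TX)=11, d(PY,TX)=31/2
iteration 4: select BN,PY (d=43/4); attach at lengths (35/8, 31/8); label the merged cluster BNPY
  updated: d(BNPY,K)=14, d(BNPY,TX)=14
iteration 5: select K,TX (d=11); attach at lengths (11/2, 4); label the merged cluster KTX
  updated: d(BNPY,KTX)=14
iteration 6: select BNPY,KTX (d=14); attach at lengths (13/8, 3/2); label the merged cluster BKNPTXY
final tree: (((B:1,N:1):35/8,(P:3/2,Y:3/2):31/8):13/8,(K:11/2,(T:3/2,X:3/2):4):3/2)
total length: 231/8

BN,PY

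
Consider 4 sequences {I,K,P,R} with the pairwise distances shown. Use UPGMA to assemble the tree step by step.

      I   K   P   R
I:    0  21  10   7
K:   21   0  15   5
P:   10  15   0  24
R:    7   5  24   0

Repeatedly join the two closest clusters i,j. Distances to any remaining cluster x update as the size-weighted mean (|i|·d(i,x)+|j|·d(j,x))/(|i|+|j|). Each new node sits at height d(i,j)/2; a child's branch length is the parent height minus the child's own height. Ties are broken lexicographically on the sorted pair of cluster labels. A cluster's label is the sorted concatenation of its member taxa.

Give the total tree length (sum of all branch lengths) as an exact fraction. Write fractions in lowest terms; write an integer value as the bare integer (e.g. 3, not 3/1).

97/4

iteration 1: select K,R (d=5); attach at lengths (5/2, 5/2); label the merged cluster KR
  updated: d(I,KR)=14, d(KR,P)=39/2
iteration 2: select I,P (d=10); attach at lengths (5, 5); label the merged cluster IP
  updated: d(IP,KR)=67/4
iteration 3: select IP,KR (d=67/4); attach at lengths (27/8, 47/8); label the merged cluster IKPR
final tree: ((I:5,P:5):27/8,(K:5/2,R:5/2):47/8)
total length: 97/4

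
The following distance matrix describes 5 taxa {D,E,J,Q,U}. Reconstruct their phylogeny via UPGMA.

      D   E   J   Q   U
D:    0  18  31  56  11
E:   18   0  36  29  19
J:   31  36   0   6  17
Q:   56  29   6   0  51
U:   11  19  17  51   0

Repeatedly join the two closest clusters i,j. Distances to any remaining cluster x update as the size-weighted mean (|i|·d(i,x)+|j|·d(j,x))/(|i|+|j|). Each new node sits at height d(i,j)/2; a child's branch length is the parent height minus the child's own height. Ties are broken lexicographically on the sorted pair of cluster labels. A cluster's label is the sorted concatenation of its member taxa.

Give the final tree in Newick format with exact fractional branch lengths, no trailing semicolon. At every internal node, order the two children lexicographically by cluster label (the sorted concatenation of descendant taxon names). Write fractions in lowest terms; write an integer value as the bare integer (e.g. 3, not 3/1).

(((D:11/2,U:11/2):15/4,E:37/4):109/12,(J:3,Q:3):46/3)

1. join J+Q (d=6) ⇒ JQ; edges |J|=3, |Q|=3
  updated: d(D,JQ)=87/2, d(E,JQ)=65/2, d(JQ,U)=34
2. join D+U (d=11) ⇒ DU; edges |D|=11/2, |U|=11/2
  updated: d(DU,E)=37/2, d(DU,JQ)=155/4
3. join DU+E (d=37/2) ⇒ DEU; edges |DU|=15/4, |E|=37/4
  updated: d(DEU,JQ)=110/3
4. join DEU+JQ (d=110/3) ⇒ DEJQU; edges |DEU|=109/12, |JQ|=46/3
final tree: (((D:11/2,U:11/2):15/4,E:37/4):109/12,(J:3,Q:3):46/3)
total length: 653/12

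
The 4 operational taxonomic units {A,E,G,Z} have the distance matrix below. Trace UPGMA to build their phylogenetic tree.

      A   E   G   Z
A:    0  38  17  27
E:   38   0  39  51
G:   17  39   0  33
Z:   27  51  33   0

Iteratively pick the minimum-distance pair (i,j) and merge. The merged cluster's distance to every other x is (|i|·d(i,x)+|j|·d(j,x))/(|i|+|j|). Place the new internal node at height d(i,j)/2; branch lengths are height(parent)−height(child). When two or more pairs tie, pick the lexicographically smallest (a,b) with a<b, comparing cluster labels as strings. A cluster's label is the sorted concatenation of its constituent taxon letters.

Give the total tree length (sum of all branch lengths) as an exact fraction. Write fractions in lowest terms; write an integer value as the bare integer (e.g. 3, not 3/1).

397/6

1. join A+G (d=17) ⇒ AG; edges |A|=17/2, |G|=17/2
  updated: d(AG,E)=77/2, d(AG,Z)=30
2. join AG+Z (d=30) ⇒ AGZ; edges |AG|=13/2, |Z|=15
  updated: d(AGZ,E)=128/3
3. join AGZ+E (d=128/3) ⇒ AEGZ; edges |AGZ|=19/3, |E|=64/3
final tree: (((A:17/2,G:17/2):13/2,Z:15):19/3,E:64/3)
total length: 397/6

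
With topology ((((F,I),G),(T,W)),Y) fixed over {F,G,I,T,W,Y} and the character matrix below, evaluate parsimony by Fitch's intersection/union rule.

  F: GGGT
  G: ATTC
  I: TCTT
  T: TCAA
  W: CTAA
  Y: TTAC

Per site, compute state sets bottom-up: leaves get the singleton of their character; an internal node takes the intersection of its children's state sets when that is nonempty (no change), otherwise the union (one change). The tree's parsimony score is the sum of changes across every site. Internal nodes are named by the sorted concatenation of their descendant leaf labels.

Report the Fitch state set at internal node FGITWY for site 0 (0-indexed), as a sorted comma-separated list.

FI@0: {G} ∪ {T} = {G,T} (union, +1)
FGI@0: {G,T} ∪ {A} = {A,G,T} (union, +1)
TW@0: {T} ∪ {C} = {C,T} (union, +1)
FGITW@0: {A,G,T} ∩ {C,T} = {T} (intersection, +0)
FGITWY@0: {T} ∩ {T} = {T} (intersection, +0)
FI@1: {G} ∪ {C} = {C,G} (union, +1)
FGI@1: {C,G} ∪ {T} = {C,G,T} (union, +1)
TW@1: {C} ∪ {T} = {C,T} (union, +1)
FGITW@1: {C,G,T} ∩ {C,T} = {C,T} (intersection, +0)
FGITWY@1: {C,T} ∩ {T} = {T} (intersection, +0)
FI@2: {G} ∪ {T} = {G,T} (union, +1)
FGI@2: {G,T} ∩ {T} = {T} (intersection, +0)
TW@2: {A} ∩ {A} = {A} (intersection, +0)
FGITW@2: {T} ∪ {A} = {A,T} (union, +1)
FGITWY@2: {A,T} ∩ {A} = {A} (intersection, +0)
FI@3: {T} ∩ {T} = {T} (intersection, +0)
FGI@3: {T} ∪ {C} = {C,T} (union, +1)
TW@3: {A} ∩ {A} = {A} (intersection, +0)
FGITW@3: {C,T} ∪ {A} = {A,C,T} (union, +1)
FGITWY@3: {A,C,T} ∩ {C} = {C} (intersection, +0)
per-site changes: [3, 3, 2, 2]; total = 10

T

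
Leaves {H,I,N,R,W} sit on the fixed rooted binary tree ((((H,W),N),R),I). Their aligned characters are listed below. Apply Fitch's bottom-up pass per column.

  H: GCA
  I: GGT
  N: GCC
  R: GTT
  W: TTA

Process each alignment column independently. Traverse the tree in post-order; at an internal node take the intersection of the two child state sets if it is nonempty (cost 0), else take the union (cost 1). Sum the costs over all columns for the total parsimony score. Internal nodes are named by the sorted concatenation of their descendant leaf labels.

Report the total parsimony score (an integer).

[col 0] HW: children H:{G}, W:{T} ∪→ {G,T}; cost 1
[col 0] HNW: children HW:{G,T}, N:{G} ∩→ {G}; cost 0
[col 0] HNRW: children HNW:{G}, R:{G} ∩→ {G}; cost 0
[col 0] HINRW: children HNRW:{G}, I:{G} ∩→ {G}; cost 0
[col 1] HW: children H:{C}, W:{T} ∪→ {C,T}; cost 1
[col 1] HNW: children HW:{C,T}, N:{C} ∩→ {C}; cost 0
[col 1] HNRW: children HNW:{C}, R:{T} ∪→ {C,T}; cost 1
[col 1] HINRW: children HNRW:{C,T}, I:{G} ∪→ {C,G,T}; cost 1
[col 2] HW: children H:{A}, W:{A} ∩→ {A}; cost 0
[col 2] HNW: children HW:{A}, N:{C} ∪→ {A,C}; cost 1
[col 2] HNRW: children HNW:{A,C}, R:{T} ∪→ {A,C,T}; cost 1
[col 2] HINRW: children HNRW:{A,C,T}, I:{T} ∩→ {T}; cost 0
per-site changes: [1, 3, 2]; total = 6

6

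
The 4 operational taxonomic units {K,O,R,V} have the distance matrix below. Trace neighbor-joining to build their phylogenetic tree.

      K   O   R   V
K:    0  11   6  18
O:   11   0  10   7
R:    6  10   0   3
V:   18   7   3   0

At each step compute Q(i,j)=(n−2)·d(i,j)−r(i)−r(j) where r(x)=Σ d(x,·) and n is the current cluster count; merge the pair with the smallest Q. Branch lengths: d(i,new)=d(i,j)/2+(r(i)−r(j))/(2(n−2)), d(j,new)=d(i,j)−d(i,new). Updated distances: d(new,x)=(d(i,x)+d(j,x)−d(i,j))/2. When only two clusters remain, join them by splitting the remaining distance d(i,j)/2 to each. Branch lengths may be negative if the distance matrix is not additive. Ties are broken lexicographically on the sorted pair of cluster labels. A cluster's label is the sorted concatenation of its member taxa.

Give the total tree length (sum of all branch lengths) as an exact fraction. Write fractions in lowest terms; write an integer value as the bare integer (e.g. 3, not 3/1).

1. join K+R (d=6, Q=-42) ⇒ KR; edges |K|=7, |R|=-1
  updated: d(KR,O)=15/2, d(KR,V)=15/2
2. join KR+O (d=15/2, Q=-22) ⇒ KOR; edges |KR|=4, |O|=7/2
  updated: d(KOR,V)=7/2
3. join KOR+V (d=7/2) ⇒ KORV; edges |KOR|=7/4, |V|=7/4
final tree: (((K:7,R:-1):4,O:7/2):7/4,V:7/4)
total length: 17

17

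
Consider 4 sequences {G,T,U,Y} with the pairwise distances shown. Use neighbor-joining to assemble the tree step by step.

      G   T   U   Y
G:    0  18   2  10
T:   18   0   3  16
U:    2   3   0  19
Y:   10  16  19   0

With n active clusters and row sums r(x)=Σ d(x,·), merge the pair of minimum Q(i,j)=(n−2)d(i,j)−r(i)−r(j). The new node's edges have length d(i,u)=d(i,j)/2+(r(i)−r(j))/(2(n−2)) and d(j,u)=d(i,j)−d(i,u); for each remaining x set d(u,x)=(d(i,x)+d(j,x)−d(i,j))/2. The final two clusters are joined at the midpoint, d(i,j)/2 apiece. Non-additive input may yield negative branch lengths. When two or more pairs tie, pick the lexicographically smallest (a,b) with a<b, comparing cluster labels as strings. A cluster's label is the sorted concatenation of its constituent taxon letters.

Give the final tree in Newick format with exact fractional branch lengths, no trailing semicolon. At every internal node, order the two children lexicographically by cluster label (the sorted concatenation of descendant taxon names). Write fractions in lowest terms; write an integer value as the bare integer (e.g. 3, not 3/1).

(((G:5/4,Y:35/4):29/4,T:19/4):-7/8,U:-7/8)

step 1: merge (G,Y) at d=10, Q=-55; branch lengths G→5/4, Y→35/4; new cluster GY
  updated: d(GY,T)=12, d(GY,U)=11/2
step 2: merge (GY,T) at d=12, Q=-41/2; branch lengths GY→29/4, T→19/4; new cluster GTY
  updated: d(GTY,U)=-7/4
step 3: merge (GTY,U) at d=-7/4; branch lengths GTY→-7/8, U→-7/8; new cluster GTUY
final tree: (((G:5/4,Y:35/4):29/4,T:19/4):-7/8,U:-7/8)
total length: 81/4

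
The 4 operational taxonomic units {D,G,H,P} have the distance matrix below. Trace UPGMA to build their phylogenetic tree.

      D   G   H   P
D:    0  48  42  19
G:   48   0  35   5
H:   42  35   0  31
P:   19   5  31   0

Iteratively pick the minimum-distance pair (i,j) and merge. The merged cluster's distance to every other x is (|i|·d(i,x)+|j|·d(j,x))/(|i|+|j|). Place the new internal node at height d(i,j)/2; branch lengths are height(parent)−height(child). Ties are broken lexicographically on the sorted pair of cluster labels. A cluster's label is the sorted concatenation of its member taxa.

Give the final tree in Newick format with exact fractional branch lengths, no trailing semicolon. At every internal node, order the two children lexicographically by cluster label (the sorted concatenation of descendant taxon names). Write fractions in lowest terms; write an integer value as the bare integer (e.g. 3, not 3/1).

1. join G+P (d=5) ⇒ GP; edges |G|=5/2, |P|=5/2
  updated: d(D,GP)=67/2, d(GP,H)=33
2. join GP+H (d=33) ⇒ GHP; edges |GP|=14, |H|=33/2
  updated: d(D,GHP)=109/3
3. join D+GHP (d=109/3) ⇒ DGHP; edges |D|=109/6, |GHP|=5/3
final tree: (D:109/6,((G:5/2,P:5/2):14,H:33/2):5/3)
total length: 166/3

(D:109/6,((G:5/2,P:5/2):14,H:33/2):5/3)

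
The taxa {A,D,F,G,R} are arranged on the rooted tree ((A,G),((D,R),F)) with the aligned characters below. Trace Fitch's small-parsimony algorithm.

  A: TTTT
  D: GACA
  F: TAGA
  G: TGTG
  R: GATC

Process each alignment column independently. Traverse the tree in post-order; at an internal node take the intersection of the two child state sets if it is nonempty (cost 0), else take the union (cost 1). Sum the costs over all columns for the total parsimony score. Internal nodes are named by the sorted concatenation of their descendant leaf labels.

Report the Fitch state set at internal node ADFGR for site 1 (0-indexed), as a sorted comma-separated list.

site 0, node AG: A={T} ∩ G={T} → {T} (+0)
site 0, node DR: D={G} ∩ R={G} → {G} (+0)
site 0, node DFR: DR={G} ∪ F={T} → {G,T} (+1)
site 0, node ADFGR: AG={T} ∩ DFR={G,T} → {T} (+0)
site 1, node AG: A={T} ∪ G={G} → {G,T} (+1)
site 1, node DR: D={A} ∩ R={A} → {A} (+0)
site 1, node DFR: DR={A} ∩ F={A} → {A} (+0)
site 1, node ADFGR: AG={G,T} ∪ DFR={A} → {A,G,T} (+1)
site 2, node AG: A={T} ∩ G={T} → {T} (+0)
site 2, node DR: D={C} ∪ R={T} → {C,T} (+1)
site 2, node DFR: DR={C,T} ∪ F={G} → {C,G,T} (+1)
site 2, node ADFGR: AG={T} ∩ DFR={C,G,T} → {T} (+0)
site 3, node AG: A={T} ∪ G={G} → {G,T} (+1)
site 3, node DR: D={A} ∪ R={C} → {A,C} (+1)
site 3, node DFR: DR={A,C} ∩ F={A} → {A} (+0)
site 3, node ADFGR: AG={G,T} ∪ DFR={A} → {A,G,T} (+1)
per-site changes: [1, 2, 2, 3]; total = 8

A,G,T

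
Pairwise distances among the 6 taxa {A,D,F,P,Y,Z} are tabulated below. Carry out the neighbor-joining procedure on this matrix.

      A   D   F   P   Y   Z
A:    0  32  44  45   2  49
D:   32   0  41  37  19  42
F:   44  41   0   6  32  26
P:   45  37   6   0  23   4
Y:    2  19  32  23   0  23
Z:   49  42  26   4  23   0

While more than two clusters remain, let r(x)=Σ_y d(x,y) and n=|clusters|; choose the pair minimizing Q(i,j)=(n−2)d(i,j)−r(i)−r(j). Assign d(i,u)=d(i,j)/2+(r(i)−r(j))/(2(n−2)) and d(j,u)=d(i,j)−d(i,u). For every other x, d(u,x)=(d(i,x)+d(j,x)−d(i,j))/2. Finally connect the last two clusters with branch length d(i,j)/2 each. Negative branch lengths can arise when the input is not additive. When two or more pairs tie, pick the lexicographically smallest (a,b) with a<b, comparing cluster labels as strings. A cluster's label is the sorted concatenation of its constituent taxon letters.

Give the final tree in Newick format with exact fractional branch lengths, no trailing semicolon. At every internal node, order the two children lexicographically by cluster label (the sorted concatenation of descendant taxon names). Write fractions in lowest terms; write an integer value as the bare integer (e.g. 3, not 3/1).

(((((A:81/8,Y:-65/8):39/4,D:59/4):141/8,F:73/8):39/8,P:-31/8):63/16,Z:63/16)

iteration 1: select A,Y (d=2, Q=-263); attach at lengths (81/8, -65/8); label the merged cluster AY
  updated: d(AY,D)=49/2, d(AY,F)=37, d(AY,P)=33, d(AY,Z)=35
iteration 2: select AY,D (d=49/2, Q=-401/2); attach at lengths (39/4, 59/4); label the merged cluster ADY
  updated: d(ADY,F)=107/4, d(ADY,P)=91/4, d(ADY,Z)=105/4
iteration 3: select ADY,F (d=107/4, Q=-81); attach at lengths (141/8, 73/8); label the merged cluster ADFY
  updated: d(ADFY,P)=1, d(ADFY,Z)=51/4
iteration 4: select ADFY,P (d=1, Q=-71/4); attach at lengths (39/8, -31/8); label the merged cluster ADFPY
  updated: d(ADFPY,Z)=63/8
iteration 5: select ADFPY,Z (d=63/8); attach at lengths (63/16, 63/16); label the merged cluster ADFPYZ
final tree: (((((A:81/8,Y:-65/8):39/4,D:59/4):141/8,F:73/8):39/8,P:-31/8):63/16,Z:63/16)
total length: 497/8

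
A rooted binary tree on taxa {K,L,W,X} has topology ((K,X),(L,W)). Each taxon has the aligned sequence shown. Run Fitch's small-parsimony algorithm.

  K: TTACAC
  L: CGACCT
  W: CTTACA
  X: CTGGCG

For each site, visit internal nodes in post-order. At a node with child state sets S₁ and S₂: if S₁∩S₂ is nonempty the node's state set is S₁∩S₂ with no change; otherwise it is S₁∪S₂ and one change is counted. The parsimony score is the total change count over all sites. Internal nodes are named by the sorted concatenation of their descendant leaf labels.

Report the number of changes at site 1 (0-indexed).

[col 0] KX: children K:{T}, X:{C} ∪→ {C,T}; cost 1
[col 0] LW: children L:{C}, W:{C} ∩→ {C}; cost 0
[col 0] KLWX: children KX:{C,T}, LW:{C} ∩→ {C}; cost 0
[col 1] KX: children K:{T}, X:{T} ∩→ {T}; cost 0
[col 1] LW: children L:{G}, W:{T} ∪→ {G,T}; cost 1
[col 1] KLWX: children KX:{T}, LW:{G,T} ∩→ {T}; cost 0
[col 2] KX: children K:{A}, X:{G} ∪→ {A,G}; cost 1
[col 2] LW: children L:{A}, W:{T} ∪→ {A,T}; cost 1
[col 2] KLWX: children KX:{A,G}, LW:{A,T} ∩→ {A}; cost 0
[col 3] KX: children K:{C}, X:{G} ∪→ {C,G}; cost 1
[col 3] LW: children L:{C}, W:{A} ∪→ {A,C}; cost 1
[col 3] KLWX: children KX:{C,G}, LW:{A,C} ∩→ {C}; cost 0
[col 4] KX: children K:{A}, X:{C} ∪→ {A,C}; cost 1
[col 4] LW: children L:{C}, W:{C} ∩→ {C}; cost 0
[col 4] KLWX: children KX:{A,C}, LW:{C} ∩→ {C}; cost 0
[col 5] KX: children K:{C}, X:{G} ∪→ {C,G}; cost 1
[col 5] LW: children L:{T}, W:{A} ∪→ {A,T}; cost 1
[col 5] KLWX: children KX:{C,G}, LW:{A,T} ∪→ {A,C,G,T}; cost 1
per-site changes: [1, 1, 2, 2, 1, 3]; total = 10

1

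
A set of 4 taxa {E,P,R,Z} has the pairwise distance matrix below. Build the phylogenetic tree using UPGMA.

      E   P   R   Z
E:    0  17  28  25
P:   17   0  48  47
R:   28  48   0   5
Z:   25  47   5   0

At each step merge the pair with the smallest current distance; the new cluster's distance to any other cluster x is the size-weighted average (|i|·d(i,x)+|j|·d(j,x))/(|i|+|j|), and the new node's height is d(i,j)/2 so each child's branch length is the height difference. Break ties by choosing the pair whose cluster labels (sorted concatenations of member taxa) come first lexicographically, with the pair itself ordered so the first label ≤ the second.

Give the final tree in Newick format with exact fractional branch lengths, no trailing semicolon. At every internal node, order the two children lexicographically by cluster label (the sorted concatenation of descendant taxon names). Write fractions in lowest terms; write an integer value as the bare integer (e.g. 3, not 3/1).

iteration 1: select R,Z (d=5); attach at lengths (5/2, 5/2); label the merged cluster RZ
  updated: d(E,RZ)=53/2, d(P,RZ)=95/2
iteration 2: select E,P (d=17); attach at lengths (17/2, 17/2); label the merged cluster EP
  updated: d(EP,RZ)=37
iteration 3: select EP,RZ (d=37); attach at lengths (10, 16); label the merged cluster EPRZ
final tree: ((E:17/2,P:17/2):10,(R:5/2,Z:5/2):16)
total length: 48

((E:17/2,P:17/2):10,(R:5/2,Z:5/2):16)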